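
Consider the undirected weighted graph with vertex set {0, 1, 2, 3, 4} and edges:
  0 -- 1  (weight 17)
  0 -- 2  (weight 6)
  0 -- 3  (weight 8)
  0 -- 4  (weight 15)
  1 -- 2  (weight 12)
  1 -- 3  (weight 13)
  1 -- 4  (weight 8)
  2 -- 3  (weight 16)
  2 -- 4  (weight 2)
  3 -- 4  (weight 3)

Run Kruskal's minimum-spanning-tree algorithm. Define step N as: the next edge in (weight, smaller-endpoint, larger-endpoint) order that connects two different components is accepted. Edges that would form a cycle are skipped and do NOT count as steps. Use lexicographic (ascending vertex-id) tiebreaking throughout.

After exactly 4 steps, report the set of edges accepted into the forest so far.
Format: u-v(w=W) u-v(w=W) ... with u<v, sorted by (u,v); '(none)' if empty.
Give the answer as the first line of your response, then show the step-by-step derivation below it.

0-2(w=6) 1-4(w=8) 2-4(w=2) 3-4(w=3)

step 1: add edge 2-4 (w=2); MST = {2-4(w=2)}
step 2: add edge 3-4 (w=3); MST = {2-4(w=2) 3-4(w=3)}
step 3: add edge 0-2 (w=6); MST = {0-2(w=6) 2-4(w=2) 3-4(w=3)}
step 4: add edge 1-4 (w=8); MST = {0-2(w=6) 1-4(w=8) 2-4(w=2) 3-4(w=3)}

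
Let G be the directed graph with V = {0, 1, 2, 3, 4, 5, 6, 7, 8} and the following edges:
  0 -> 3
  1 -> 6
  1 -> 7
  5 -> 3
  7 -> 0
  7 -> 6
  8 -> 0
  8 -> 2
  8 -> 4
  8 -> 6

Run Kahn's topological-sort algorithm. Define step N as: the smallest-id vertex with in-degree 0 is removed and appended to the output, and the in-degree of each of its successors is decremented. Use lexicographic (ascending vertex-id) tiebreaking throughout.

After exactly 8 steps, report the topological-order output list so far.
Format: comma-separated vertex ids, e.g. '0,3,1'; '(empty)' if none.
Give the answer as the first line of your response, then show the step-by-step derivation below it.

1,5,7,8,0,2,3,4

step 1: output 1; order=[1]; indeg=(2,0,1,2,1,0,2,0,0)
step 2: output 5; order=[1,5]; indeg=(2,0,1,1,1,0,2,0,0)
step 3: output 7; order=[1,5,7]; indeg=(1,0,1,1,1,0,1,0,0)
step 4: output 8; order=[1,5,7,8]; indeg=(0,0,0,1,0,0,0,0,0)
step 5: output 0; order=[1,5,7,8,0]; indeg=(0,0,0,0,0,0,0,0,0)
step 6: output 2; order=[1,5,7,8,0,2]; indeg=(0,0,0,0,0,0,0,0,0)
step 7: output 3; order=[1,5,7,8,0,2,3]; indeg=(0,0,0,0,0,0,0,0,0)
step 8: output 4; order=[1,5,7,8,0,2,3,4]; indeg=(0,0,0,0,0,0,0,0,0)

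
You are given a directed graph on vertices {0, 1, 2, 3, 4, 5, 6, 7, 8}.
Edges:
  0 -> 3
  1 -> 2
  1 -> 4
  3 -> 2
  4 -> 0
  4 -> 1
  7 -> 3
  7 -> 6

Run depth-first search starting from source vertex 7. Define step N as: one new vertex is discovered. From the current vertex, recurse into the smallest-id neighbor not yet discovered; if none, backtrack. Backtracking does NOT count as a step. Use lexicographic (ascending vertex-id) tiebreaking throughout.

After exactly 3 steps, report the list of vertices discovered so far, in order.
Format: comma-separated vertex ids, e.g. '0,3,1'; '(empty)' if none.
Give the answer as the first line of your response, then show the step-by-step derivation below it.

7,3,2

step 1: discover 7; path=7; order=7
step 2: discover 3; path=7>3; order=7,3
step 3: discover 2; path=7>3>2; order=7,3,2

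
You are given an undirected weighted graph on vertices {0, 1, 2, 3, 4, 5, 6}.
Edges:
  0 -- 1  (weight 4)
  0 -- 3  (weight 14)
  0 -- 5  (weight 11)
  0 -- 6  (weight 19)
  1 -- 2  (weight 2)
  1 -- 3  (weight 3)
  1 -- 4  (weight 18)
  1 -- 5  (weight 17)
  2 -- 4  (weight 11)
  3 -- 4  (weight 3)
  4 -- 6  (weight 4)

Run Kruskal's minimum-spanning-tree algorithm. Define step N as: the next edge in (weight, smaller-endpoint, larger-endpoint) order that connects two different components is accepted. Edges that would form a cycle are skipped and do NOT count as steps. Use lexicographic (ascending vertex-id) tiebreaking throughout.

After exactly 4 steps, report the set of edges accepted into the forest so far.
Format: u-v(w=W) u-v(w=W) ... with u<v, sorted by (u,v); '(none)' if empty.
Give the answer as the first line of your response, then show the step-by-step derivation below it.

0-1(w=4) 1-2(w=2) 1-3(w=3) 3-4(w=3)

step 1: add edge 1-2 (w=2); MST = {1-2(w=2)}
step 2: add edge 1-3 (w=3); MST = {1-2(w=2) 1-3(w=3)}
step 3: add edge 3-4 (w=3); MST = {1-2(w=2) 1-3(w=3) 3-4(w=3)}
step 4: add edge 0-1 (w=4); MST = {0-1(w=4) 1-2(w=2) 1-3(w=3) 3-4(w=3)}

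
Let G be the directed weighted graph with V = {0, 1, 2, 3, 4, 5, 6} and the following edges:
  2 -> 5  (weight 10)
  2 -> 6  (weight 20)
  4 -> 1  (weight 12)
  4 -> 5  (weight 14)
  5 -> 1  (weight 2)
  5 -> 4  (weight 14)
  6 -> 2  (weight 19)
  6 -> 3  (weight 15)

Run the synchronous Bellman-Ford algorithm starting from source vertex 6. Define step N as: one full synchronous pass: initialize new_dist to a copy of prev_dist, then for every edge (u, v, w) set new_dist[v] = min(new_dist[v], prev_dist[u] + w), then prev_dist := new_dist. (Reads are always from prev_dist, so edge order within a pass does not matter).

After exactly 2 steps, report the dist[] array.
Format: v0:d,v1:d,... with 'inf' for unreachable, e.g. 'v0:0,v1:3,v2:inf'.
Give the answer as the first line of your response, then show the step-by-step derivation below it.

v0:inf,v1:inf,v2:19,v3:15,v4:inf,v5:29,v6:0

step 1: dist = v0:inf,v1:inf,v2:19,v3:15,v4:inf,v5:inf,v6:0
step 2: dist = v0:inf,v1:inf,v2:19,v3:15,v4:inf,v5:29,v6:0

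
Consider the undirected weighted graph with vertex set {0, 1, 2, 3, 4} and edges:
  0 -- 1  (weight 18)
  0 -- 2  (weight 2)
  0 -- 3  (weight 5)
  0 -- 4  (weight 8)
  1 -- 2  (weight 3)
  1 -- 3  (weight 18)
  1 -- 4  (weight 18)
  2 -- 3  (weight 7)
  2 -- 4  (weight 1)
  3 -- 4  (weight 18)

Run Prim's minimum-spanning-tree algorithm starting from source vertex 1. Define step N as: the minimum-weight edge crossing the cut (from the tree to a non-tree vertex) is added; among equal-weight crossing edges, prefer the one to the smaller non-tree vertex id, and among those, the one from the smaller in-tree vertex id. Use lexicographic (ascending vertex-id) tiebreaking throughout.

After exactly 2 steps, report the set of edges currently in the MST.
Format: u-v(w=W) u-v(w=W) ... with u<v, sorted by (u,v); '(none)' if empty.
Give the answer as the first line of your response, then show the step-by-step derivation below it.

1-2(w=3) 2-4(w=1)

step 1: add edge 1-2 (w=3); MST = {1-2(w=3)}
step 2: add edge 2-4 (w=1); MST = {1-2(w=3) 2-4(w=1)}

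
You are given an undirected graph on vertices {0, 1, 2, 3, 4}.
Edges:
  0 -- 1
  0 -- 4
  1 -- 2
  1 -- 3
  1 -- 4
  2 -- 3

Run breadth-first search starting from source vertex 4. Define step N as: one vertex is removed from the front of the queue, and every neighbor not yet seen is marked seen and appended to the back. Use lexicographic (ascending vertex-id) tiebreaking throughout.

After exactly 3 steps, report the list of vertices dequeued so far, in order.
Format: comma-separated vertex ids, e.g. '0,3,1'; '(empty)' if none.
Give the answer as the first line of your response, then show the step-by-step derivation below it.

4,0,1

step 1: dequeue 4; queue=[0,1]; order=4
step 2: dequeue 0; queue=[1]; order=4,0
step 3: dequeue 1; queue=[2,3]; order=4,0,1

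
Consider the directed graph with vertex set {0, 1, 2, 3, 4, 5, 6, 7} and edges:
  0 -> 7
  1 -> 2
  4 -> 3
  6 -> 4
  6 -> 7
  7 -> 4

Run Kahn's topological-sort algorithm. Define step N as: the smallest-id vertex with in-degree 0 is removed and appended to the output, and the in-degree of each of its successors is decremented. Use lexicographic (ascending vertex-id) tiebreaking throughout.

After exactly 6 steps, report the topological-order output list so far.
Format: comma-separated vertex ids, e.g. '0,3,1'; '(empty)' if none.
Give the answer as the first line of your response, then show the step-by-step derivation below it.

0,1,2,5,6,7

step 1: output 0; order=[0]; indeg=(0,0,1,1,2,0,0,1)
step 2: output 1; order=[0,1]; indeg=(0,0,0,1,2,0,0,1)
step 3: output 2; order=[0,1,2]; indeg=(0,0,0,1,2,0,0,1)
step 4: output 5; order=[0,1,2,5]; indeg=(0,0,0,1,2,0,0,1)
step 5: output 6; order=[0,1,2,5,6]; indeg=(0,0,0,1,1,0,0,0)
step 6: output 7; order=[0,1,2,5,6,7]; indeg=(0,0,0,1,0,0,0,0)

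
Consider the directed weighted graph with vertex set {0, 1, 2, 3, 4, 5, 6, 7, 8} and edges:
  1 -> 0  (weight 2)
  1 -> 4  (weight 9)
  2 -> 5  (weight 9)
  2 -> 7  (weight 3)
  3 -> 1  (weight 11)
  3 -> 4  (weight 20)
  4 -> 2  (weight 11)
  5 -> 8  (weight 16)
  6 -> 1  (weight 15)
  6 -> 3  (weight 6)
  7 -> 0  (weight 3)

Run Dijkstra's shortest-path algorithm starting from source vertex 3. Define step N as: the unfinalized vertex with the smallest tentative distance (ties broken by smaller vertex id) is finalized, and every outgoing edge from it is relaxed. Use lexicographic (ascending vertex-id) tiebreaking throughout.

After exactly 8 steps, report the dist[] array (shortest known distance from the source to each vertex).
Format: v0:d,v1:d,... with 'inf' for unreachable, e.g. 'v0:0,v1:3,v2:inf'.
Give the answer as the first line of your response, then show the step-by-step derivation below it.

v0:13,v1:11,v2:31,v3:0,v4:20,v5:40,v6:inf,v7:34,v8:56

step 1: dist = v0:inf,v1:11,v2:inf,v3:0,v4:20,v5:inf,v6:inf,v7:inf,v8:inf
step 2: dist = v0:13,v1:11,v2:inf,v3:0,v4:20,v5:inf,v6:inf,v7:inf,v8:inf
step 3: dist = v0:13,v1:11,v2:inf,v3:0,v4:20,v5:inf,v6:inf,v7:inf,v8:inf
step 4: dist = v0:13,v1:11,v2:31,v3:0,v4:20,v5:inf,v6:inf,v7:inf,v8:inf
step 5: dist = v0:13,v1:11,v2:31,v3:0,v4:20,v5:40,v6:inf,v7:34,v8:inf
step 6: dist = v0:13,v1:11,v2:31,v3:0,v4:20,v5:40,v6:inf,v7:34,v8:inf
step 7: dist = v0:13,v1:11,v2:31,v3:0,v4:20,v5:40,v6:inf,v7:34,v8:56
step 8: dist = v0:13,v1:11,v2:31,v3:0,v4:20,v5:40,v6:inf,v7:34,v8:56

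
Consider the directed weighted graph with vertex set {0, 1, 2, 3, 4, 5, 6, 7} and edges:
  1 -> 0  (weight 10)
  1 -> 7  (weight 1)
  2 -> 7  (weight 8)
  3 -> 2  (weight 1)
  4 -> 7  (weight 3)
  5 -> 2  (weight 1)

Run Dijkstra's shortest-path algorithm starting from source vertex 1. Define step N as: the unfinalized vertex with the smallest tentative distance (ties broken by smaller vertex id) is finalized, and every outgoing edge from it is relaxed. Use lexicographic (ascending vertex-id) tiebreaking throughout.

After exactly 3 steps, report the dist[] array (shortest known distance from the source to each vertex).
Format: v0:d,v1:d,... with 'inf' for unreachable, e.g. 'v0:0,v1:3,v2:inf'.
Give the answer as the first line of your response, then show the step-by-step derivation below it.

v0:10,v1:0,v2:inf,v3:inf,v4:inf,v5:inf,v6:inf,v7:1

step 1: dist = v0:10,v1:0,v2:inf,v3:inf,v4:inf,v5:inf,v6:inf,v7:1
step 2: dist = v0:10,v1:0,v2:inf,v3:inf,v4:inf,v5:inf,v6:inf,v7:1
step 3: dist = v0:10,v1:0,v2:inf,v3:inf,v4:inf,v5:inf,v6:inf,v7:1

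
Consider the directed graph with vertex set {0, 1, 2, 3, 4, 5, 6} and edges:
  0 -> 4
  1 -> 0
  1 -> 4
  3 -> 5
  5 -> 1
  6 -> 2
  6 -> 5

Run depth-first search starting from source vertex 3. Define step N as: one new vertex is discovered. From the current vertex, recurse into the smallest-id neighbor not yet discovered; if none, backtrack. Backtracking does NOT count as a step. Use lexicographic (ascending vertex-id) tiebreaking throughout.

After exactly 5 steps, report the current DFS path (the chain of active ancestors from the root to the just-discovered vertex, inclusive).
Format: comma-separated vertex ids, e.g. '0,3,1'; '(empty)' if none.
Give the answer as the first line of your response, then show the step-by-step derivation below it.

3,5,1,0,4

step 1: discover 3; path=3; order=3
step 2: discover 5; path=3>5; order=3,5
step 3: discover 1; path=3>5>1; order=3,5,1
step 4: discover 0; path=3>5>1>0; order=3,5,1,0
step 5: discover 4; path=3>5>1>0>4; order=3,5,1,0,4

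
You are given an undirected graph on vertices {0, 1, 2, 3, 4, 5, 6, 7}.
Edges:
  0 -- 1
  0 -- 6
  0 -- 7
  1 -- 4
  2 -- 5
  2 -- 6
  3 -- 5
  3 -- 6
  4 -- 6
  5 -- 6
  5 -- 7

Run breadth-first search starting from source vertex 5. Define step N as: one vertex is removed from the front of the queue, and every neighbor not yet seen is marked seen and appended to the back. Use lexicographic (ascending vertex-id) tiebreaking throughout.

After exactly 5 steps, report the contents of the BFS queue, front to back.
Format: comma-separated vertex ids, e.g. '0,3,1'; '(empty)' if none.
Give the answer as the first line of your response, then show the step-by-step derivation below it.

0,4

step 1: dequeue 5; queue=[2,3,6,7]; order=5
step 2: dequeue 2; queue=[3,6,7]; order=5,2
step 3: dequeue 3; queue=[6,7]; order=5,2,3
step 4: dequeue 6; queue=[7,0,4]; order=5,2,3,6
step 5: dequeue 7; queue=[0,4]; order=5,2,3,6,7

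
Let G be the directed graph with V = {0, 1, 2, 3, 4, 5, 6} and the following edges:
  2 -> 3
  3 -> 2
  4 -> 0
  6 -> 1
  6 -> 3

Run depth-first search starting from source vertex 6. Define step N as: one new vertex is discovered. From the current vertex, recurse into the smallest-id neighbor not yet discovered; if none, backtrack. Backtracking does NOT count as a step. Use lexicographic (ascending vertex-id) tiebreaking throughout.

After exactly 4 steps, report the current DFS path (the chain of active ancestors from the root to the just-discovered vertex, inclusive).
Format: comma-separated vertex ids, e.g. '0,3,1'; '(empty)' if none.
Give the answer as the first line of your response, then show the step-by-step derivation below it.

6,3,2

step 1: discover 6; path=6; order=6
step 2: discover 1; path=6>1; order=6,1
step 3: discover 3; path=6>3; order=6,1,3
step 4: discover 2; path=6>3>2; order=6,1,3,2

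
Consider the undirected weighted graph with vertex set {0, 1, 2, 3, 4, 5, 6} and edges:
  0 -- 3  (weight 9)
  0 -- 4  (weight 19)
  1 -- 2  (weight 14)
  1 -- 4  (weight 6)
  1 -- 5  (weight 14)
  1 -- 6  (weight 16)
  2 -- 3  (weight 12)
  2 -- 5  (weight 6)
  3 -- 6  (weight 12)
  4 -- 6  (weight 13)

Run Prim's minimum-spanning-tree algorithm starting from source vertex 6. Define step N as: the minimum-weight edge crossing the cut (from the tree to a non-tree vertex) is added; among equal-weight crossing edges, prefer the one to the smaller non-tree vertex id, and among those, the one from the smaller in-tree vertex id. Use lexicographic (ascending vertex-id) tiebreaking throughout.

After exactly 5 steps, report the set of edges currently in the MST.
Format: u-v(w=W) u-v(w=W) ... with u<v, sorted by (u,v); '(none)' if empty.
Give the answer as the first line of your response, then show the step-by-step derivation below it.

0-3(w=9) 2-3(w=12) 2-5(w=6) 3-6(w=12) 4-6(w=13)

step 1: add edge 3-6 (w=12); MST = {3-6(w=12)}
step 2: add edge 0-3 (w=9); MST = {0-3(w=9) 3-6(w=12)}
step 3: add edge 2-3 (w=12); MST = {0-3(w=9) 2-3(w=12) 3-6(w=12)}
step 4: add edge 2-5 (w=6); MST = {0-3(w=9) 2-3(w=12) 2-5(w=6) 3-6(w=12)}
step 5: add edge 4-6 (w=13); MST = {0-3(w=9) 2-3(w=12) 2-5(w=6) 3-6(w=12) 4-6(w=13)}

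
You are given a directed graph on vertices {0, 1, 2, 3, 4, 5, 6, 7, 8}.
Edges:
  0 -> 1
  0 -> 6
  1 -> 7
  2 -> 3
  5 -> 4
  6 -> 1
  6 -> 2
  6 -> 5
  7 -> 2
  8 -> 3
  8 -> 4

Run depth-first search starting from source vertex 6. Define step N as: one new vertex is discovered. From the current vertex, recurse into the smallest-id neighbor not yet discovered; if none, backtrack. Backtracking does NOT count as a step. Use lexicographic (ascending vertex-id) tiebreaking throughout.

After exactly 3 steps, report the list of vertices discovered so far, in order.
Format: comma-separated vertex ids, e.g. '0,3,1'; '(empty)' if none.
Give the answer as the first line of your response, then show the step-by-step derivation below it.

6,1,7

step 1: discover 6; path=6; order=6
step 2: discover 1; path=6>1; order=6,1
step 3: discover 7; path=6>1>7; order=6,1,7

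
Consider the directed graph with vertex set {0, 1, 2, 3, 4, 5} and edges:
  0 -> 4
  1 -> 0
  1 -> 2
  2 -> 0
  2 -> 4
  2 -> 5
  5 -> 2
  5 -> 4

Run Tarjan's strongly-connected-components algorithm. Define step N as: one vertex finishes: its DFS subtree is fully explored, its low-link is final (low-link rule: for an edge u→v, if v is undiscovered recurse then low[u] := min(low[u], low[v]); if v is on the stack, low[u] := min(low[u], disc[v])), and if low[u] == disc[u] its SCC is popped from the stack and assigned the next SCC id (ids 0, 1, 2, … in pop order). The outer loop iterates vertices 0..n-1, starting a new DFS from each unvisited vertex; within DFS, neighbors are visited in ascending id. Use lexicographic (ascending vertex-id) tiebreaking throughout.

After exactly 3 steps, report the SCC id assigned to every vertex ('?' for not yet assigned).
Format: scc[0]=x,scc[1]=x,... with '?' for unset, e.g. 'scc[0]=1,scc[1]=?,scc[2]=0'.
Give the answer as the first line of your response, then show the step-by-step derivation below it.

scc[0]=1,scc[1]=?,scc[2]=?,scc[3]=?,scc[4]=0,scc[5]=?

step 1: low=(low[0]=0,low[1]=?,low[2]=?,low[3]=?,low[4]=1,low[5]=?); scc=(scc[0]=?,scc[1]=?,scc[2]=?,scc[3]=?,scc[4]=0,scc[5]=?)
step 2: low=(low[0]=0,low[1]=?,low[2]=?,low[3]=?,low[4]=1,low[5]=?); scc=(scc[0]=1,scc[1]=?,scc[2]=?,scc[3]=?,scc[4]=0,scc[5]=?)
step 3: low=(low[0]=0,low[1]=2,low[2]=3,low[3]=?,low[4]=1,low[5]=3); scc=(scc[0]=1,scc[1]=?,scc[2]=?,scc[3]=?,scc[4]=0,scc[5]=?)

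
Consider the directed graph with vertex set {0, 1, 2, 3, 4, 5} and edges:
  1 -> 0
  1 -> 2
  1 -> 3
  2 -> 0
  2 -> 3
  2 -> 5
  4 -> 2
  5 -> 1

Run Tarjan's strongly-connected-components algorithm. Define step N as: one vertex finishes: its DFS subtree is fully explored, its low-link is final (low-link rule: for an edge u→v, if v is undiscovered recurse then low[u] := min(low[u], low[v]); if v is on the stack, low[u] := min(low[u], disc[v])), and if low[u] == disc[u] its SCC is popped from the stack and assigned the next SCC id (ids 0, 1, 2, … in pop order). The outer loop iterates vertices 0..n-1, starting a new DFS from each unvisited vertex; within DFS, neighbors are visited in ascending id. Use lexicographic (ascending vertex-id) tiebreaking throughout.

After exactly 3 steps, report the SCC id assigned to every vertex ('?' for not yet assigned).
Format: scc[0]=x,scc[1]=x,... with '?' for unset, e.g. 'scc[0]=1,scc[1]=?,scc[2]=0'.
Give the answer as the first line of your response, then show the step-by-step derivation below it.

scc[0]=0,scc[1]=?,scc[2]=?,scc[3]=1,scc[4]=?,scc[5]=?

step 1: low=(low[0]=0,low[1]=?,low[2]=?,low[3]=?,low[4]=?,low[5]=?); scc=(scc[0]=0,scc[1]=?,scc[2]=?,scc[3]=?,scc[4]=?,scc[5]=?)
step 2: low=(low[0]=0,low[1]=1,low[2]=2,low[3]=3,low[4]=?,low[5]=?); scc=(scc[0]=0,scc[1]=?,scc[2]=?,scc[3]=1,scc[4]=?,scc[5]=?)
step 3: low=(low[0]=0,low[1]=1,low[2]=2,low[3]=3,low[4]=?,low[5]=1); scc=(scc[0]=0,scc[1]=?,scc[2]=?,scc[3]=1,scc[4]=?,scc[5]=?)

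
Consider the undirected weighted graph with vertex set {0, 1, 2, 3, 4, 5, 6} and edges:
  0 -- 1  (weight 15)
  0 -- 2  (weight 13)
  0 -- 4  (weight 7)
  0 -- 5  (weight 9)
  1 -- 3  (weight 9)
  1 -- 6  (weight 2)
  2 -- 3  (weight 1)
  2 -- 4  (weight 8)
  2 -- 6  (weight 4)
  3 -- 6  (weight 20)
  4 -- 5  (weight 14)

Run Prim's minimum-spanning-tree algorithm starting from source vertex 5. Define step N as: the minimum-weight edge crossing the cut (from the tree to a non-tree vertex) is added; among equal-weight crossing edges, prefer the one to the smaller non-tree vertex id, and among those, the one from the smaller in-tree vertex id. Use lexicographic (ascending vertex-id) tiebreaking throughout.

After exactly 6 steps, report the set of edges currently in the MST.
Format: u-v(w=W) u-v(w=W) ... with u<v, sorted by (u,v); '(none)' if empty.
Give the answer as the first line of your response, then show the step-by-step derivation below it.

0-4(w=7) 0-5(w=9) 1-6(w=2) 2-3(w=1) 2-4(w=8) 2-6(w=4)

step 1: add edge 0-5 (w=9); MST = {0-5(w=9)}
step 2: add edge 0-4 (w=7); MST = {0-4(w=7) 0-5(w=9)}
step 3: add edge 2-4 (w=8); MST = {0-4(w=7) 0-5(w=9) 2-4(w=8)}
step 4: add edge 2-3 (w=1); MST = {0-4(w=7) 0-5(w=9) 2-3(w=1) 2-4(w=8)}
step 5: add edge 2-6 (w=4); MST = {0-4(w=7) 0-5(w=9) 2-3(w=1) 2-4(w=8) 2-6(w=4)}
step 6: add edge 1-6 (w=2); MST = {0-4(w=7) 0-5(w=9) 1-6(w=2) 2-3(w=1) 2-4(w=8) 2-6(w=4)}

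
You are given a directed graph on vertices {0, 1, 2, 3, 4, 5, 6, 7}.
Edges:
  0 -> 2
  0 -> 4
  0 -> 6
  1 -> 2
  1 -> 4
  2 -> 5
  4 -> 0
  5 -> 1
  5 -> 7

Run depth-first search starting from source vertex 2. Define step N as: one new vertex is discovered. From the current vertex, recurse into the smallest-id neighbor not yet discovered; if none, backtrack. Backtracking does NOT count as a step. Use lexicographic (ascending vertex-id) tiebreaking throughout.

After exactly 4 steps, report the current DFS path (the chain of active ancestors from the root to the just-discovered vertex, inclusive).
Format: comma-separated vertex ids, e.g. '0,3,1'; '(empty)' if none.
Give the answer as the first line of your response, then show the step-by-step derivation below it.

2,5,1,4

step 1: discover 2; path=2; order=2
step 2: discover 5; path=2>5; order=2,5
step 3: discover 1; path=2>5>1; order=2,5,1
step 4: discover 4; path=2>5>1>4; order=2,5,1,4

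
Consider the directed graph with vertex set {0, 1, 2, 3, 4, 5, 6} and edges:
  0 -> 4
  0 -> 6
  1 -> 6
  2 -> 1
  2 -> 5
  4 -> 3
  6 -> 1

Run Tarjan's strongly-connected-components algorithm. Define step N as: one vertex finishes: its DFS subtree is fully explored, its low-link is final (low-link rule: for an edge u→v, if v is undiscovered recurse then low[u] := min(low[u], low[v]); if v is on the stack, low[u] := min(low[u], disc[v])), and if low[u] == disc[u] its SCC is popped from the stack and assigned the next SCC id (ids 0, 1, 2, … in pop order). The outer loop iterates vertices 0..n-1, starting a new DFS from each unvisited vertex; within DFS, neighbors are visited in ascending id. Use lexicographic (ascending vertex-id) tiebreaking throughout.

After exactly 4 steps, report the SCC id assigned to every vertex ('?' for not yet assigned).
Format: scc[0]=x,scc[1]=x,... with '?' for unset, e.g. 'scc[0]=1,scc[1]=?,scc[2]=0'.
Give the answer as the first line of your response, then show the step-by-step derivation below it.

scc[0]=?,scc[1]=2,scc[2]=?,scc[3]=0,scc[4]=1,scc[5]=?,scc[6]=2

step 1: low=(low[0]=0,low[1]=?,low[2]=?,low[3]=2,low[4]=1,low[5]=?,low[6]=?); scc=(scc[0]=?,scc[1]=?,scc[2]=?,scc[3]=0,scc[4]=?,scc[5]=?,scc[6]=?)
step 2: low=(low[0]=0,low[1]=?,low[2]=?,low[3]=2,low[4]=1,low[5]=?,low[6]=?); scc=(scc[0]=?,scc[1]=?,scc[2]=?,scc[3]=0,scc[4]=1,scc[5]=?,scc[6]=?)
step 3: low=(low[0]=0,low[1]=3,low[2]=?,low[3]=2,low[4]=1,low[5]=?,low[6]=3); scc=(scc[0]=?,scc[1]=?,scc[2]=?,scc[3]=0,scc[4]=1,scc[5]=?,scc[6]=?)
step 4: low=(low[0]=0,low[1]=3,low[2]=?,low[3]=2,low[4]=1,low[5]=?,low[6]=3); scc=(scc[0]=?,scc[1]=2,scc[2]=?,scc[3]=0,scc[4]=1,scc[5]=?,scc[6]=2)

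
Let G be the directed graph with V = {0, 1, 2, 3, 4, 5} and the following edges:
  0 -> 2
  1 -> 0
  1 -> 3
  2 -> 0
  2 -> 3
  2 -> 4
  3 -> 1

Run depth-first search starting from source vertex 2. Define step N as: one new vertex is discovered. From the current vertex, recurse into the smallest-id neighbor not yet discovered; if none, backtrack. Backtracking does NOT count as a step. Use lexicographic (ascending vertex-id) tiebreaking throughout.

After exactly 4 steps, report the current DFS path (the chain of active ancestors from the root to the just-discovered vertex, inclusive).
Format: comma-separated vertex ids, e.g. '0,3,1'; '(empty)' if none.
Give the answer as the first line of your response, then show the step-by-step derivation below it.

2,3,1

step 1: discover 2; path=2; order=2
step 2: discover 0; path=2>0; order=2,0
step 3: discover 3; path=2>3; order=2,0,3
step 4: discover 1; path=2>3>1; order=2,0,3,1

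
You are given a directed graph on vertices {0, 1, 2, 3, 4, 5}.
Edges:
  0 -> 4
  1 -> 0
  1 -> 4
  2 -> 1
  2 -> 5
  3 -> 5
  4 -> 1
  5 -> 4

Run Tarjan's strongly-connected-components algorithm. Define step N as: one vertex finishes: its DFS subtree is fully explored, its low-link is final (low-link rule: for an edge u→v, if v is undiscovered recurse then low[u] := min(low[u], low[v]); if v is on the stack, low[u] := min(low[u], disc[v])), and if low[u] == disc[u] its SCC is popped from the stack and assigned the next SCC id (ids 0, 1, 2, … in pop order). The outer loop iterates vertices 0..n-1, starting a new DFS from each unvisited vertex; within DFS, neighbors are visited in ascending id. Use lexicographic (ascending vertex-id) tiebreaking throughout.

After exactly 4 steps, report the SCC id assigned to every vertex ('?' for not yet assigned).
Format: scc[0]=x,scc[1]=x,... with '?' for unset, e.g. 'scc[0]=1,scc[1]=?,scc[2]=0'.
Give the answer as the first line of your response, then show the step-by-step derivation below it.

scc[0]=0,scc[1]=0,scc[2]=?,scc[3]=?,scc[4]=0,scc[5]=1

step 1: low=(low[0]=0,low[1]=0,low[2]=?,low[3]=?,low[4]=1,low[5]=?); scc=(scc[0]=?,scc[1]=?,scc[2]=?,scc[3]=?,scc[4]=?,scc[5]=?)
step 2: low=(low[0]=0,low[1]=0,low[2]=?,low[3]=?,low[4]=0,low[5]=?); scc=(scc[0]=?,scc[1]=?,scc[2]=?,scc[3]=?,scc[4]=?,scc[5]=?)
step 3: low=(low[0]=0,low[1]=0,low[2]=?,low[3]=?,low[4]=0,low[5]=?); scc=(scc[0]=0,scc[1]=0,scc[2]=?,scc[3]=?,scc[4]=0,scc[5]=?)
step 4: low=(low[0]=0,low[1]=0,low[2]=3,low[3]=?,low[4]=0,low[5]=4); scc=(scc[0]=0,scc[1]=0,scc[2]=?,scc[3]=?,scc[4]=0,scc[5]=1)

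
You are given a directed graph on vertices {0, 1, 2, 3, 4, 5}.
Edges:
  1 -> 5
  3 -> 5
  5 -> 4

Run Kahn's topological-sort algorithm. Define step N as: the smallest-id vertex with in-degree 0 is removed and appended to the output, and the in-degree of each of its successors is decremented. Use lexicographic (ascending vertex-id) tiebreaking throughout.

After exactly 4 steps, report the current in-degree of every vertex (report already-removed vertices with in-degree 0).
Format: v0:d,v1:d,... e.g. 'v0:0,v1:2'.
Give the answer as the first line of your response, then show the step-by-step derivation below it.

v0:0,v1:0,v2:0,v3:0,v4:1,v5:0

step 1: output 0; order=[0]; indeg=(0,0,0,0,1,2)
step 2: output 1; order=[0,1]; indeg=(0,0,0,0,1,1)
step 3: output 2; order=[0,1,2]; indeg=(0,0,0,0,1,1)
step 4: output 3; order=[0,1,2,3]; indeg=(0,0,0,0,1,0)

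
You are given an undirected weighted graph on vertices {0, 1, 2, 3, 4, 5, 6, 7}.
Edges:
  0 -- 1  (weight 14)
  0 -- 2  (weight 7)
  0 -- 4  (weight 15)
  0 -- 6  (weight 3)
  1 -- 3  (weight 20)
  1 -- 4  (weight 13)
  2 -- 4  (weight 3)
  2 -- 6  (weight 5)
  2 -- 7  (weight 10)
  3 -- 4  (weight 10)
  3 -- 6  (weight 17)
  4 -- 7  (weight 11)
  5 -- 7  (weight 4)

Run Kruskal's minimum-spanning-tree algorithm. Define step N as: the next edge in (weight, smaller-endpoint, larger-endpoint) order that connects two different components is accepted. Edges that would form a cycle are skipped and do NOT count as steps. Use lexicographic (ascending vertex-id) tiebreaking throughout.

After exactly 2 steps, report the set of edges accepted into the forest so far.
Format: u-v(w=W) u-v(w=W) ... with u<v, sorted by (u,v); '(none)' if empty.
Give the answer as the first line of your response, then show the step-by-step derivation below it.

0-6(w=3) 2-4(w=3)

step 1: add edge 0-6 (w=3); MST = {0-6(w=3)}
step 2: add edge 2-4 (w=3); MST = {0-6(w=3) 2-4(w=3)}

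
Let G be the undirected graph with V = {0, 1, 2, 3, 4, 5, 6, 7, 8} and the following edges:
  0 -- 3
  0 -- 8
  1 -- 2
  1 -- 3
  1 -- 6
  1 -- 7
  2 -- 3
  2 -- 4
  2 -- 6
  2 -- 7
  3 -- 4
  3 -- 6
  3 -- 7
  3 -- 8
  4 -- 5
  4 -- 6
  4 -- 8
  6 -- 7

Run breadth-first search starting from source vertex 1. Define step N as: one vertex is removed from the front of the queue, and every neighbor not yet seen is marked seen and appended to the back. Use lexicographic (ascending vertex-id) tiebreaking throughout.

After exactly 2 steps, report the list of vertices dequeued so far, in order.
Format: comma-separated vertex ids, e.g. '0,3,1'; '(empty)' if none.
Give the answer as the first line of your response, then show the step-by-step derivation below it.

1,2

step 1: dequeue 1; queue=[2,3,6,7]; order=1
step 2: dequeue 2; queue=[3,6,7,4]; order=1,2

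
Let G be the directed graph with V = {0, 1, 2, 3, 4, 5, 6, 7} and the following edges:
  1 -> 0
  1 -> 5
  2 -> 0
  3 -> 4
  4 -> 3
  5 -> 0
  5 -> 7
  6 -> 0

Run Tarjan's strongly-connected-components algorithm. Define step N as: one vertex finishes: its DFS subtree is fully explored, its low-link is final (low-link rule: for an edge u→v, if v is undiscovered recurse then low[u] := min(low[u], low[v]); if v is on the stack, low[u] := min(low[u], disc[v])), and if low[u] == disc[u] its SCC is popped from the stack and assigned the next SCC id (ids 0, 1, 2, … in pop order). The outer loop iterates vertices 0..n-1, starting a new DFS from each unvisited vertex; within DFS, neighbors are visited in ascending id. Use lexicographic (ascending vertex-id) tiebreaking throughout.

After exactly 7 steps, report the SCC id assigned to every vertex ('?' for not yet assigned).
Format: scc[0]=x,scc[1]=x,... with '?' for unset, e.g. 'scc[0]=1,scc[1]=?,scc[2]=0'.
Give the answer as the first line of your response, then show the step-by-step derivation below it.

scc[0]=0,scc[1]=3,scc[2]=4,scc[3]=5,scc[4]=5,scc[5]=2,scc[6]=?,scc[7]=1

step 1: low=(low[0]=0,low[1]=?,low[2]=?,low[3]=?,low[4]=?,low[5]=?,low[6]=?,low[7]=?); scc=(scc[0]=0,scc[1]=?,scc[2]=?,scc[3]=?,scc[4]=?,scc[5]=?,scc[6]=?,scc[7]=?)
step 2: low=(low[0]=0,low[1]=1,low[2]=?,low[3]=?,low[4]=?,low[5]=2,low[6]=?,low[7]=3); scc=(scc[0]=0,scc[1]=?,scc[2]=?,scc[3]=?,scc[4]=?,scc[5]=?,scc[6]=?,scc[7]=1)
step 3: low=(low[0]=0,low[1]=1,low[2]=?,low[3]=?,low[4]=?,low[5]=2,low[6]=?,low[7]=3); scc=(scc[0]=0,scc[1]=?,scc[2]=?,scc[3]=?,scc[4]=?,scc[5]=2,scc[6]=?,scc[7]=1)
step 4: low=(low[0]=0,low[1]=1,low[2]=?,low[3]=?,low[4]=?,low[5]=2,low[6]=?,low[7]=3); scc=(scc[0]=0,scc[1]=3,scc[2]=?,scc[3]=?,scc[4]=?,scc[5]=2,scc[6]=?,scc[7]=1)
step 5: low=(low[0]=0,low[1]=1,low[2]=4,low[3]=?,low[4]=?,low[5]=2,low[6]=?,low[7]=3); scc=(scc[0]=0,scc[1]=3,scc[2]=4,scc[3]=?,scc[4]=?,scc[5]=2,scc[6]=?,scc[7]=1)
step 6: low=(low[0]=0,low[1]=1,low[2]=4,low[3]=5,low[4]=5,low[5]=2,low[6]=?,low[7]=3); scc=(scc[0]=0,scc[1]=3,scc[2]=4,scc[3]=?,scc[4]=?,scc[5]=2,scc[6]=?,scc[7]=1)
step 7: low=(low[0]=0,low[1]=1,low[2]=4,low[3]=5,low[4]=5,low[5]=2,low[6]=?,low[7]=3); scc=(scc[0]=0,scc[1]=3,scc[2]=4,scc[3]=5,scc[4]=5,scc[5]=2,scc[6]=?,scc[7]=1)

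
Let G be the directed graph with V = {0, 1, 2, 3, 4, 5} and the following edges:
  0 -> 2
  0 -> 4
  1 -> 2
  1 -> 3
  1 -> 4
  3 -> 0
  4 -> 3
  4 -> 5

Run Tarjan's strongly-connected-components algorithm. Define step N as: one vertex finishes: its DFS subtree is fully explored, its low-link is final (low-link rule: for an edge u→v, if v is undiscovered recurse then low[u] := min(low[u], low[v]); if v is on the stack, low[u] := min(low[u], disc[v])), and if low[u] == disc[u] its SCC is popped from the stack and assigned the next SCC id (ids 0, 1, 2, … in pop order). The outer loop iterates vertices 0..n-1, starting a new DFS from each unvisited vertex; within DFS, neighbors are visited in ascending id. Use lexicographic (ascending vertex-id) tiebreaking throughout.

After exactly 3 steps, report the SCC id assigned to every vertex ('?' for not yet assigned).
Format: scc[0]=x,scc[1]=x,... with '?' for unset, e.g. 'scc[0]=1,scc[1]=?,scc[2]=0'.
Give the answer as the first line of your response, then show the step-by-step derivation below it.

scc[0]=?,scc[1]=?,scc[2]=0,scc[3]=?,scc[4]=?,scc[5]=1

step 1: low=(low[0]=0,low[1]=?,low[2]=1,low[3]=?,low[4]=?,low[5]=?); scc=(scc[0]=?,scc[1]=?,scc[2]=0,scc[3]=?,scc[4]=?,scc[5]=?)
step 2: low=(low[0]=0,low[1]=?,low[2]=1,low[3]=0,low[4]=2,low[5]=?); scc=(scc[0]=?,scc[1]=?,scc[2]=0,scc[3]=?,scc[4]=?,scc[5]=?)
step 3: low=(low[0]=0,low[1]=?,low[2]=1,low[3]=0,low[4]=0,low[5]=4); scc=(scc[0]=?,scc[1]=?,scc[2]=0,scc[3]=?,scc[4]=?,scc[5]=1)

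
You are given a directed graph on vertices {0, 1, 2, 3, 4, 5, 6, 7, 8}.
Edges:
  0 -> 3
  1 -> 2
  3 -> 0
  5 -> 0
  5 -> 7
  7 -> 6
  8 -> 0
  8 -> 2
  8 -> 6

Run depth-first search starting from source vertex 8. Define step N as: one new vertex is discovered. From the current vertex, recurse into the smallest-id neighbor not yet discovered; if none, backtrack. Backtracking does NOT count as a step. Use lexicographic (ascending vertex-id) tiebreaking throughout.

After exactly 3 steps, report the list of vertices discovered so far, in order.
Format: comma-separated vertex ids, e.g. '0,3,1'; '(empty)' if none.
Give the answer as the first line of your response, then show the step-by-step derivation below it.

8,0,3

step 1: discover 8; path=8; order=8
step 2: discover 0; path=8>0; order=8,0
step 3: discover 3; path=8>0>3; order=8,0,3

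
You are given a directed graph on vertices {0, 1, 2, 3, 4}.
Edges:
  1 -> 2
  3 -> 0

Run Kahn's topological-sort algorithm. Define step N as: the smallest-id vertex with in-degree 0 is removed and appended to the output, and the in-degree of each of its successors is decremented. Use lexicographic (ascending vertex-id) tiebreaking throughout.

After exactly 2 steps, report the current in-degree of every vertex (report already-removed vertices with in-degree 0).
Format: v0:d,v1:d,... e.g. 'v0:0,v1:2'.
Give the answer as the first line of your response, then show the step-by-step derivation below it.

v0:1,v1:0,v2:0,v3:0,v4:0

step 1: output 1; order=[1]; indeg=(1,0,0,0,0)
step 2: output 2; order=[1,2]; indeg=(1,0,0,0,0)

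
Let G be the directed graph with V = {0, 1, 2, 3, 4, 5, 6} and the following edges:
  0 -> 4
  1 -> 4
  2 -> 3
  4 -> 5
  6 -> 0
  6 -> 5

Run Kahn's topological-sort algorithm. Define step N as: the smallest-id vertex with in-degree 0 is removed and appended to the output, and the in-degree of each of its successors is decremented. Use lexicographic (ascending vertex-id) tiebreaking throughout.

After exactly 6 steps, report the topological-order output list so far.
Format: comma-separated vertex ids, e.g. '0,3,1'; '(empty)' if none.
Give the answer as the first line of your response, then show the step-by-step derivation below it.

1,2,3,6,0,4

step 1: output 1; order=[1]; indeg=(1,0,0,1,1,2,0)
step 2: output 2; order=[1,2]; indeg=(1,0,0,0,1,2,0)
step 3: output 3; order=[1,2,3]; indeg=(1,0,0,0,1,2,0)
step 4: output 6; order=[1,2,3,6]; indeg=(0,0,0,0,1,1,0)
step 5: output 0; order=[1,2,3,6,0]; indeg=(0,0,0,0,0,1,0)
step 6: output 4; order=[1,2,3,6,0,4]; indeg=(0,0,0,0,0,0,0)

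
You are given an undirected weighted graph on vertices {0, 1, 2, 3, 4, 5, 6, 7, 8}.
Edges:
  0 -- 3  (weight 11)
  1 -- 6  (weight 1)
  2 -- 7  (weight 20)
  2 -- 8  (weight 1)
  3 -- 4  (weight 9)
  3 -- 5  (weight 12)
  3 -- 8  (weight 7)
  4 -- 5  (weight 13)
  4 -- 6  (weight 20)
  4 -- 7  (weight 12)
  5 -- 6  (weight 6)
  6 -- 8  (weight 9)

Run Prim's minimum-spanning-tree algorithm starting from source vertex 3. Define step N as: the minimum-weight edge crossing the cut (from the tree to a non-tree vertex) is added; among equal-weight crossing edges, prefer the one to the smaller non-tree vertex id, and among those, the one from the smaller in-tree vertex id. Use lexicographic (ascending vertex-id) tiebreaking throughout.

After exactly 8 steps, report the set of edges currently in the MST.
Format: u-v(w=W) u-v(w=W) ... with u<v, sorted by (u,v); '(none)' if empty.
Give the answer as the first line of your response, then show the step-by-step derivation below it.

0-3(w=11) 1-6(w=1) 2-8(w=1) 3-4(w=9) 3-8(w=7) 4-7(w=12) 5-6(w=6) 6-8(w=9)

step 1: add edge 3-8 (w=7); MST = {3-8(w=7)}
step 2: add edge 2-8 (w=1); MST = {2-8(w=1) 3-8(w=7)}
step 3: add edge 3-4 (w=9); MST = {2-8(w=1) 3-4(w=9) 3-8(w=7)}
step 4: add edge 6-8 (w=9); MST = {2-8(w=1) 3-4(w=9) 3-8(w=7) 6-8(w=9)}
step 5: add edge 1-6 (w=1); MST = {1-6(w=1) 2-8(w=1) 3-4(w=9) 3-8(w=7) 6-8(w=9)}
step 6: add edge 5-6 (w=6); MST = {1-6(w=1) 2-8(w=1) 3-4(w=9) 3-8(w=7) 5-6(w=6) 6-8(w=9)}
step 7: add edge 0-3 (w=11); MST = {0-3(w=11) 1-6(w=1) 2-8(w=1) 3-4(w=9) 3-8(w=7) 5-6(w=6) 6-8(w=9)}
step 8: add edge 4-7 (w=12); MST = {0-3(w=11) 1-6(w=1) 2-8(w=1) 3-4(w=9) 3-8(w=7) 4-7(w=12) 5-6(w=6) 6-8(w=9)}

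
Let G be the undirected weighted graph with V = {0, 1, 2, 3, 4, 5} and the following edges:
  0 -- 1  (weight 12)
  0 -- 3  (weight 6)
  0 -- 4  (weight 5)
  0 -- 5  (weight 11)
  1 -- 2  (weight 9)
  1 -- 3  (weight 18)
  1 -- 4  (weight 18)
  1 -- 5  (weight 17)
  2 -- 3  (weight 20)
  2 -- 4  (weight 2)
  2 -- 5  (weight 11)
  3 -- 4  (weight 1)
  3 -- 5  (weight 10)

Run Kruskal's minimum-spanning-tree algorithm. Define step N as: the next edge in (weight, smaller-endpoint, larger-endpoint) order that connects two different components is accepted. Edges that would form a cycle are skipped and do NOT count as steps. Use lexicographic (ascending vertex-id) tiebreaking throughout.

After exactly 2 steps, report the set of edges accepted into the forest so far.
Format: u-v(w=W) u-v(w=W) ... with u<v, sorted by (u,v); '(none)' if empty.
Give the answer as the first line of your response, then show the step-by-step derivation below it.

2-4(w=2) 3-4(w=1)

step 1: add edge 3-4 (w=1); MST = {3-4(w=1)}
step 2: add edge 2-4 (w=2); MST = {2-4(w=2) 3-4(w=1)}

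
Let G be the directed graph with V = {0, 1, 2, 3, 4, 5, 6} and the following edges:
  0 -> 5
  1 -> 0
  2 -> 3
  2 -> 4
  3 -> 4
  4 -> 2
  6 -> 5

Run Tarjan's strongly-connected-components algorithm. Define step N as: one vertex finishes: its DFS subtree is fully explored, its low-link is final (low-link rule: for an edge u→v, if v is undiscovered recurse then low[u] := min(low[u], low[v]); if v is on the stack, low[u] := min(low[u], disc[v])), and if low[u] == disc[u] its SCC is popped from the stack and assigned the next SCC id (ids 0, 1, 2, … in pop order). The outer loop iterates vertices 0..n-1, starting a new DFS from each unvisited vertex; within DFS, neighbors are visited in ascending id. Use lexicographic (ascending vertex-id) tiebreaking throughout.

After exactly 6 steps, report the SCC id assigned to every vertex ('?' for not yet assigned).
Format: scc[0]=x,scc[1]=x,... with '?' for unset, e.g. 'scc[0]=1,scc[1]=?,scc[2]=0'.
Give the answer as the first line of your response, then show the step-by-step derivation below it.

scc[0]=1,scc[1]=2,scc[2]=3,scc[3]=3,scc[4]=3,scc[5]=0,scc[6]=?

step 1: low=(low[0]=0,low[1]=?,low[2]=?,low[3]=?,low[4]=?,low[5]=1,low[6]=?); scc=(scc[0]=?,scc[1]=?,scc[2]=?,scc[3]=?,scc[4]=?,scc[5]=0,scc[6]=?)
step 2: low=(low[0]=0,low[1]=?,low[2]=?,low[3]=?,low[4]=?,low[5]=1,low[6]=?); scc=(scc[0]=1,scc[1]=?,scc[2]=?,scc[3]=?,scc[4]=?,scc[5]=0,scc[6]=?)
step 3: low=(low[0]=0,low[1]=2,low[2]=?,low[3]=?,low[4]=?,low[5]=1,low[6]=?); scc=(scc[0]=1,scc[1]=2,scc[2]=?,scc[3]=?,scc[4]=?,scc[5]=0,scc[6]=?)
step 4: low=(low[0]=0,low[1]=2,low[2]=3,low[3]=4,low[4]=3,low[5]=1,low[6]=?); scc=(scc[0]=1,scc[1]=2,scc[2]=?,scc[3]=?,scc[4]=?,scc[5]=0,scc[6]=?)
step 5: low=(low[0]=0,low[1]=2,low[2]=3,low[3]=3,low[4]=3,low[5]=1,low[6]=?); scc=(scc[0]=1,scc[1]=2,scc[2]=?,scc[3]=?,scc[4]=?,scc[5]=0,scc[6]=?)
step 6: low=(low[0]=0,low[1]=2,low[2]=3,low[3]=3,low[4]=3,low[5]=1,low[6]=?); scc=(scc[0]=1,scc[1]=2,scc[2]=3,scc[3]=3,scc[4]=3,scc[5]=0,scc[6]=?)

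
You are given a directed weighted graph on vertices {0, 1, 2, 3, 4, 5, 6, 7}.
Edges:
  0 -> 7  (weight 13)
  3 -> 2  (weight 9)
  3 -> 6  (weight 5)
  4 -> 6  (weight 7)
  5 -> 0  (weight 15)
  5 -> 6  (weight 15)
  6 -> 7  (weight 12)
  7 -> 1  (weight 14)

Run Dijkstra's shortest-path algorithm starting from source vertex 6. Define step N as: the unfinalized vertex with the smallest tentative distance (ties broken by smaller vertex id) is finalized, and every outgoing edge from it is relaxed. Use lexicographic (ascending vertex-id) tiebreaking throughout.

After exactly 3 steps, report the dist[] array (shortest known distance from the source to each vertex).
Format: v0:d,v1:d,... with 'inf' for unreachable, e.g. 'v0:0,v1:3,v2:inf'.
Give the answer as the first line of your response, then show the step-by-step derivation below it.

v0:inf,v1:26,v2:inf,v3:inf,v4:inf,v5:inf,v6:0,v7:12

step 1: dist = v0:inf,v1:inf,v2:inf,v3:inf,v4:inf,v5:inf,v6:0,v7:12
step 2: dist = v0:inf,v1:26,v2:inf,v3:inf,v4:inf,v5:inf,v6:0,v7:12
step 3: dist = v0:inf,v1:26,v2:inf,v3:inf,v4:inf,v5:inf,v6:0,v7:12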